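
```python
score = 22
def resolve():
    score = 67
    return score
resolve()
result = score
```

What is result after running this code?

Step 1: Global score = 22.
Step 2: resolve() creates local score = 67 (shadow, not modification).
Step 3: After resolve() returns, global score is unchanged. result = 22

The answer is 22.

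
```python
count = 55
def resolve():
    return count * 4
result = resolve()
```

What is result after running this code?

Step 1: count = 55 is defined globally.
Step 2: resolve() looks up count from global scope = 55, then computes 55 * 4 = 220.
Step 3: result = 220

The answer is 220.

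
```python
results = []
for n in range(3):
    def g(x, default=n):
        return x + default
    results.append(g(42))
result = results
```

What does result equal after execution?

Step 1: Default argument default=n is evaluated at function definition time.
Step 2: Each iteration creates g with default = current n value.
Step 3: g(42) returns 42 + default. results = [42, 43, 44]

The answer is [42, 43, 44].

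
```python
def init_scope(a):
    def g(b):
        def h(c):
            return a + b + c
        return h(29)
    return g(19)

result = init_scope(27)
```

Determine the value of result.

Step 1: a = 27, b = 19, c = 29 across three nested scopes.
Step 2: h() accesses all three via LEGB rule.
Step 3: result = 27 + 19 + 29 = 75

The answer is 75.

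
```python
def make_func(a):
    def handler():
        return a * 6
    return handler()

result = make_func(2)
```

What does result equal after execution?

Step 1: make_func(2) binds parameter a = 2.
Step 2: handler() accesses a = 2 from enclosing scope.
Step 3: result = 2 * 6 = 12

The answer is 12.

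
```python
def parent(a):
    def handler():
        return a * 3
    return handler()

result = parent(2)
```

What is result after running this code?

Step 1: parent(2) binds parameter a = 2.
Step 2: handler() accesses a = 2 from enclosing scope.
Step 3: result = 2 * 3 = 6

The answer is 6.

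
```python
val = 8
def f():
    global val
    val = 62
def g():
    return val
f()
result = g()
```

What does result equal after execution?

Step 1: val = 8.
Step 2: f() sets global val = 62.
Step 3: g() reads global val = 62. result = 62

The answer is 62.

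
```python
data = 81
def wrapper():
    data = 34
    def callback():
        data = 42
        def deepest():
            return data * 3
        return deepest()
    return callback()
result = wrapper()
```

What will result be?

Step 1: deepest() looks up data through LEGB: not local, finds data = 42 in enclosing callback().
Step 2: Returns 42 * 3 = 126.
Step 3: result = 126

The answer is 126.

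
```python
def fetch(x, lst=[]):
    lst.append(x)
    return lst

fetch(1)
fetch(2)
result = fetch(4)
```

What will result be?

Step 1: Mutable default argument gotcha! The list [] is created once.
Step 2: Each call appends to the SAME list: [1], [1, 2], [1, 2, 4].
Step 3: result = [1, 2, 4]

The answer is [1, 2, 4].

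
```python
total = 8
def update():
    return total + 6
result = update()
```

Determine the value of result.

Step 1: total = 8 is defined globally.
Step 2: update() looks up total from global scope = 8, then computes 8 + 6 = 14.
Step 3: result = 14

The answer is 14.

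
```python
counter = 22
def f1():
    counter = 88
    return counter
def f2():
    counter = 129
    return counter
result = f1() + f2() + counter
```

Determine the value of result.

Step 1: Each function shadows global counter with its own local.
Step 2: f1() returns 88, f2() returns 129.
Step 3: Global counter = 22 is unchanged. result = 88 + 129 + 22 = 239

The answer is 239.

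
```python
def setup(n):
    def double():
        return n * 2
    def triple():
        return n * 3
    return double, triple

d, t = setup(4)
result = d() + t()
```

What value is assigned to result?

Step 1: Both closures capture the same n = 4.
Step 2: d() = 4 * 2 = 8, t() = 4 * 3 = 12.
Step 3: result = 8 + 12 = 20

The answer is 20.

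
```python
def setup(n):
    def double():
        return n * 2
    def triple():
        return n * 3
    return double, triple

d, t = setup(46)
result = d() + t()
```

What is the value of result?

Step 1: Both closures capture the same n = 46.
Step 2: d() = 46 * 2 = 92, t() = 46 * 3 = 138.
Step 3: result = 92 + 138 = 230

The answer is 230.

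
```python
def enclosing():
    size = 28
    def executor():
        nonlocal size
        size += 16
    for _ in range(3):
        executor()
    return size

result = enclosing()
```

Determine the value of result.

Step 1: size = 28.
Step 2: executor() is called 3 times in a loop, each adding 16 via nonlocal.
Step 3: size = 28 + 16 * 3 = 76

The answer is 76.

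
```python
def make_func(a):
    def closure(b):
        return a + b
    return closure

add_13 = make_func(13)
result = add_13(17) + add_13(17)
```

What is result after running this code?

Step 1: add_13 captures a = 13.
Step 2: add_13(17) = 13 + 17 = 30, called twice.
Step 3: result = 30 + 30 = 60

The answer is 60.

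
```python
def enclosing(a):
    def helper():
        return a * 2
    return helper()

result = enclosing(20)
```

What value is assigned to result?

Step 1: enclosing(20) binds parameter a = 20.
Step 2: helper() accesses a = 20 from enclosing scope.
Step 3: result = 20 * 2 = 40

The answer is 40.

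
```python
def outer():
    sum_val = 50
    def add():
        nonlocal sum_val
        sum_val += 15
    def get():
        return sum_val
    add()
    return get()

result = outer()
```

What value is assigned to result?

Step 1: sum_val = 50. add() modifies it via nonlocal, get() reads it.
Step 2: add() makes sum_val = 50 + 15 = 65.
Step 3: get() returns 65. result = 65

The answer is 65.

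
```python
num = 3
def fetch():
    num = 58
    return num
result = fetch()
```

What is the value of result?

Step 1: Global num = 3.
Step 2: fetch() creates local num = 58, shadowing the global.
Step 3: Returns local num = 58. result = 58

The answer is 58.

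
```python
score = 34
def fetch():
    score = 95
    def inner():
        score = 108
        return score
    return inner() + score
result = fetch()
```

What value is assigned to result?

Step 1: fetch() has local score = 95. inner() has local score = 108.
Step 2: inner() returns its local score = 108.
Step 3: fetch() returns 108 + its own score (95) = 203

The answer is 203.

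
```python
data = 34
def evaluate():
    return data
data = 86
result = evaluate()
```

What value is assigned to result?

Step 1: data is first set to 34, then reassigned to 86.
Step 2: evaluate() is called after the reassignment, so it looks up the current global data = 86.
Step 3: result = 86

The answer is 86.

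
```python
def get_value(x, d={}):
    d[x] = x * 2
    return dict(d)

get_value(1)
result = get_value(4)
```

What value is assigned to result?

Step 1: Mutable default dict is shared across calls.
Step 2: First call adds 1: 2. Second call adds 4: 8.
Step 3: result = {1: 2, 4: 8}

The answer is {1: 2, 4: 8}.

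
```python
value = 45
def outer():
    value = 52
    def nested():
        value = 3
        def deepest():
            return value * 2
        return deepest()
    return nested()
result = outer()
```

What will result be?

Step 1: deepest() looks up value through LEGB: not local, finds value = 3 in enclosing nested().
Step 2: Returns 3 * 2 = 6.
Step 3: result = 6

The answer is 6.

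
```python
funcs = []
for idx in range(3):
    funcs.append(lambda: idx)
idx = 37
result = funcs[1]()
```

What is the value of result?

Step 1: Lambdas capture the variable idx by reference, not by value.
Step 2: After the loop, idx is reassigned to 37.
Step 3: funcs[1]() looks up the current idx = 37. result = 37

The answer is 37.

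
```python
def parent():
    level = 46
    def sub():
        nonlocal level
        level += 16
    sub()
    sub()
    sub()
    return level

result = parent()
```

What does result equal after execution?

Step 1: level starts at 46.
Step 2: sub() is called 3 times, each adding 16.
Step 3: level = 46 + 16 * 3 = 94

The answer is 94.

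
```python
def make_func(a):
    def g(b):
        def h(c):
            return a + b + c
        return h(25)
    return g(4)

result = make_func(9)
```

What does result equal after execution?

Step 1: a = 9, b = 4, c = 25 across three nested scopes.
Step 2: h() accesses all three via LEGB rule.
Step 3: result = 9 + 4 + 25 = 38

The answer is 38.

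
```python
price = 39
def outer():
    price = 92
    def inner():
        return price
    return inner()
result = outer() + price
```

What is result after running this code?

Step 1: Global price = 39. outer() shadows with price = 92.
Step 2: inner() returns enclosing price = 92. outer() = 92.
Step 3: result = 92 + global price (39) = 131

The answer is 131.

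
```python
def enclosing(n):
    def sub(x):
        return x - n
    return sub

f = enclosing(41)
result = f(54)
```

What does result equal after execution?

Step 1: enclosing(41) creates a closure capturing n = 41.
Step 2: f(54) computes 54 - 41 = 13.
Step 3: result = 13

The answer is 13.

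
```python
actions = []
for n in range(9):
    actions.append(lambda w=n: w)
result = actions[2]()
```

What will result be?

Step 1: Default argument w=n captures n's value at each iteration.
Step 2: actions[2] captured w = 2 when n was 2.
Step 3: result = 2

The answer is 2.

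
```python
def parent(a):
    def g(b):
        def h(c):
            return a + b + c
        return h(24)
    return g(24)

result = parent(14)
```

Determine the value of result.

Step 1: a = 14, b = 24, c = 24 across three nested scopes.
Step 2: h() accesses all three via LEGB rule.
Step 3: result = 14 + 24 + 24 = 62

The answer is 62.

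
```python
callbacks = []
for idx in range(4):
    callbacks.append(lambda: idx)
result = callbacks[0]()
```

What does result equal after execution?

Step 1: The loop creates 4 lambdas, all referencing the same variable idx.
Step 2: After the loop, idx = 3 (final value).
Step 3: callbacks[0]() looks up idx at call time and finds 3. This is the late binding gotcha. result = 3

The answer is 3.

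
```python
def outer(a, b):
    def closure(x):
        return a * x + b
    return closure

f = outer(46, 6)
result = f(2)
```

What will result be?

Step 1: outer(46, 6) captures a = 46, b = 6.
Step 2: f(2) computes 46 * 2 + 6 = 98.
Step 3: result = 98

The answer is 98.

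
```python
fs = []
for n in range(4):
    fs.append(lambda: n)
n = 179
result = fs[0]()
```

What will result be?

Step 1: Lambdas capture the variable n by reference, not by value.
Step 2: After the loop, n is reassigned to 179.
Step 3: fs[0]() looks up the current n = 179. result = 179

The answer is 179.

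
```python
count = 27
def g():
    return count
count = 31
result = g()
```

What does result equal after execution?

Step 1: count is first set to 27, then reassigned to 31.
Step 2: g() is called after the reassignment, so it looks up the current global count = 31.
Step 3: result = 31

The answer is 31.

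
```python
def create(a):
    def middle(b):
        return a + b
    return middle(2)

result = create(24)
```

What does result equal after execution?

Step 1: create(24) passes a = 24.
Step 2: middle(2) has b = 2, reads a = 24 from enclosing.
Step 3: result = 24 + 2 = 26

The answer is 26.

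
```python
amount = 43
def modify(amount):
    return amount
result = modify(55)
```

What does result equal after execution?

Step 1: Global amount = 43.
Step 2: modify(55) takes parameter amount = 55, which shadows the global.
Step 3: result = 55

The answer is 55.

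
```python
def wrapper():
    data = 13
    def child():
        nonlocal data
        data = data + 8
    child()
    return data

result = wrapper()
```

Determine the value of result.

Step 1: wrapper() sets data = 13.
Step 2: child() uses nonlocal to modify data in wrapper's scope: data = 13 + 8 = 21.
Step 3: wrapper() returns the modified data = 21

The answer is 21.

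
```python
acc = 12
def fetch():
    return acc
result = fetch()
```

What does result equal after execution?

Step 1: acc = 12 is defined in the global scope.
Step 2: fetch() looks up acc. No local acc exists, so Python checks the global scope via LEGB rule and finds acc = 12.
Step 3: result = 12

The answer is 12.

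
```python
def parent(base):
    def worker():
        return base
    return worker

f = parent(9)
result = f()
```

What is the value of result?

Step 1: parent(9) creates closure capturing base = 9.
Step 2: f() returns the captured base = 9.
Step 3: result = 9

The answer is 9.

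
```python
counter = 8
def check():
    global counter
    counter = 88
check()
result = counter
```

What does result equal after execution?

Step 1: counter = 8 globally.
Step 2: check() declares global counter and sets it to 88.
Step 3: After check(), global counter = 88. result = 88

The answer is 88.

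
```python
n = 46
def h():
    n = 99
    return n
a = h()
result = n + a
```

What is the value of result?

Step 1: Global n = 46. h() returns local n = 99.
Step 2: a = 99. Global n still = 46.
Step 3: result = 46 + 99 = 145

The answer is 145.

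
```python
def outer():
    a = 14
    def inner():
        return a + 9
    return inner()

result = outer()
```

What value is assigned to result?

Step 1: outer() defines a = 14.
Step 2: inner() reads a = 14 from enclosing scope, returns 14 + 9 = 23.
Step 3: result = 23

The answer is 23.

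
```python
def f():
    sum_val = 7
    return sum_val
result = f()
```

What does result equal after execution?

Step 1: f() defines sum_val = 7 in its local scope.
Step 2: return sum_val finds the local variable sum_val = 7.
Step 3: result = 7

The answer is 7.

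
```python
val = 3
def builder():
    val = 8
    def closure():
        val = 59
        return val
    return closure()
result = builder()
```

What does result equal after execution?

Step 1: Three scopes define val: global (3), builder (8), closure (59).
Step 2: closure() has its own local val = 59, which shadows both enclosing and global.
Step 3: result = 59 (local wins in LEGB)

The answer is 59.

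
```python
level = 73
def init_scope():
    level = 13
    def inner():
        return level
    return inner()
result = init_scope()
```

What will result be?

Step 1: level = 73 globally, but init_scope() defines level = 13 locally.
Step 2: inner() looks up level. Not in local scope, so checks enclosing scope (init_scope) and finds level = 13.
Step 3: result = 13

The answer is 13.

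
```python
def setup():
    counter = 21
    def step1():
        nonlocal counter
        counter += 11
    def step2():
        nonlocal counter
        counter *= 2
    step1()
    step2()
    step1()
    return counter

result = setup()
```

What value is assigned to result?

Step 1: counter = 21.
Step 2: step1(): counter = 21 + 11 = 32.
Step 3: step2(): counter = 32 * 2 = 64.
Step 4: step1(): counter = 64 + 11 = 75. result = 75

The answer is 75.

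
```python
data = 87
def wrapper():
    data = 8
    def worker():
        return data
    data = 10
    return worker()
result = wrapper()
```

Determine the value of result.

Step 1: wrapper() sets data = 8, then later data = 10.
Step 2: worker() is called after data is reassigned to 10. Closures capture variables by reference, not by value.
Step 3: result = 10

The answer is 10.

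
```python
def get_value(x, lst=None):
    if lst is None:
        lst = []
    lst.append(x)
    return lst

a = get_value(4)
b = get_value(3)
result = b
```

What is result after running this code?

Step 1: None default with guard creates a NEW list each call.
Step 2: a = [4] (fresh list). b = [3] (another fresh list).
Step 3: result = [3] (this is the fix for mutable default)

The answer is [3].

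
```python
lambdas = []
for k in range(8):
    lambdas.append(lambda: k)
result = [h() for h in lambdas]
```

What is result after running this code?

Step 1: All 8 lambdas share the same variable k.
Step 2: After the loop, k = 7.
Step 3: Each call returns 7. result = [7, 7, 7, 7, 7, 7, 7, 7]

The answer is [7, 7, 7, 7, 7, 7, 7, 7].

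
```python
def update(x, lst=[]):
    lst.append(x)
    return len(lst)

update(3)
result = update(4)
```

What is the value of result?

Step 1: Mutable default list persists between calls.
Step 2: First call: lst = [3], len = 1. Second call: lst = [3, 4], len = 2.
Step 3: result = 2

The answer is 2.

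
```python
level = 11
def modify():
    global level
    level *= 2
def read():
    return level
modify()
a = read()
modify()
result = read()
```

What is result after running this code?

Step 1: level = 11.
Step 2: First modify(): level = 11 * 2 = 22.
Step 3: Second modify(): level = 22 * 2 = 44.
Step 4: read() returns 44

The answer is 44.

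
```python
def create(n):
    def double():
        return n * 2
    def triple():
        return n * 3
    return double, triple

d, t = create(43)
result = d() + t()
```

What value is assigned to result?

Step 1: Both closures capture the same n = 43.
Step 2: d() = 43 * 2 = 86, t() = 43 * 3 = 129.
Step 3: result = 86 + 129 = 215

The answer is 215.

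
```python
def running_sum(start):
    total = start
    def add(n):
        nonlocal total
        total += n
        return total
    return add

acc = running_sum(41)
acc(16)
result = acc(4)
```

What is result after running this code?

Step 1: running_sum(41) creates closure with total = 41.
Step 2: First acc(16): total = 41 + 16 = 57.
Step 3: Second acc(4): total = 57 + 4 = 61. result = 61

The answer is 61.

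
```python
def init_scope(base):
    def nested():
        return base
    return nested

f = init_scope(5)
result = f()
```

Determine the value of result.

Step 1: init_scope(5) creates closure capturing base = 5.
Step 2: f() returns the captured base = 5.
Step 3: result = 5

The answer is 5.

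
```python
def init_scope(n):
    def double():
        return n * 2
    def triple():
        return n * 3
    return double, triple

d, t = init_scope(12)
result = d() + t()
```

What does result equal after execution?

Step 1: Both closures capture the same n = 12.
Step 2: d() = 12 * 2 = 24, t() = 12 * 3 = 36.
Step 3: result = 24 + 36 = 60

The answer is 60.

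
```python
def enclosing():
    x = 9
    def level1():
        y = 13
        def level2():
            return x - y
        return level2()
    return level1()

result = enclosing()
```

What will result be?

Step 1: x = 9 in enclosing. y = 13 in level1.
Step 2: level2() reads x = 9 and y = 13 from enclosing scopes.
Step 3: result = 9 - 13 = -4

The answer is -4.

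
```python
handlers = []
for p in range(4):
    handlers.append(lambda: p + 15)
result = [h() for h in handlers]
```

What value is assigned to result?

Step 1: All lambdas capture p by reference. After the loop, p = 3.
Step 2: Each call returns 3 + 15 = 18.
Step 3: result = [18, 18, 18, 18]

The answer is [18, 18, 18, 18].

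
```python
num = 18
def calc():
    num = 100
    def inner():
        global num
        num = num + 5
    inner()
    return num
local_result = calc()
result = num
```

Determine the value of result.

Step 1: Global num = 18. calc() creates local num = 100.
Step 2: inner() declares global num and adds 5: global num = 18 + 5 = 23.
Step 3: calc() returns its local num = 100 (unaffected by inner).
Step 4: result = global num = 23

The answer is 23.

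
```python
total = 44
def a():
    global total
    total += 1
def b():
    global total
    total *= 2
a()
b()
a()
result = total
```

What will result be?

Step 1: total = 44.
Step 2: a(): total = 44 + 1 = 45.
Step 3: b(): total = 45 * 2 = 90.
Step 4: a(): total = 90 + 1 = 91

The answer is 91.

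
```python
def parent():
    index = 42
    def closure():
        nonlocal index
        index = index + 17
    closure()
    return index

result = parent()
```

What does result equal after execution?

Step 1: parent() sets index = 42.
Step 2: closure() uses nonlocal to modify index in parent's scope: index = 42 + 17 = 59.
Step 3: parent() returns the modified index = 59

The answer is 59.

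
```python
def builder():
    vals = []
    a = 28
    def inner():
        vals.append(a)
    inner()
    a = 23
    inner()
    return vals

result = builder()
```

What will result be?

Step 1: a = 28. inner() appends current a to vals.
Step 2: First inner(): appends 28. Then a = 23.
Step 3: Second inner(): appends 23 (closure sees updated a). result = [28, 23]

The answer is [28, 23].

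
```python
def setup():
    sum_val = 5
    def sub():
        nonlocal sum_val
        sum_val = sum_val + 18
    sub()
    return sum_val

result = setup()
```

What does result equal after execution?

Step 1: setup() sets sum_val = 5.
Step 2: sub() uses nonlocal to modify sum_val in setup's scope: sum_val = 5 + 18 = 23.
Step 3: setup() returns the modified sum_val = 23

The answer is 23.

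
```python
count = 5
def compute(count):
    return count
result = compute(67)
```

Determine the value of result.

Step 1: Global count = 5.
Step 2: compute(67) takes parameter count = 67, which shadows the global.
Step 3: result = 67

The answer is 67.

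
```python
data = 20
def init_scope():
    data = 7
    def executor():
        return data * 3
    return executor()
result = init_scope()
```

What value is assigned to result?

Step 1: init_scope() shadows global data with data = 7.
Step 2: executor() finds data = 7 in enclosing scope, computes 7 * 3 = 21.
Step 3: result = 21

The answer is 21.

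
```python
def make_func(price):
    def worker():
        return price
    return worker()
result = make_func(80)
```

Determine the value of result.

Step 1: make_func(80) binds parameter price = 80.
Step 2: worker() looks up price in enclosing scope and finds the parameter price = 80.
Step 3: result = 80

The answer is 80.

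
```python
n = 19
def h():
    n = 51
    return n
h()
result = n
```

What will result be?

Step 1: n = 19 globally.
Step 2: h() creates a LOCAL n = 51 (no global keyword!).
Step 3: The global n is unchanged. result = 19

The answer is 19.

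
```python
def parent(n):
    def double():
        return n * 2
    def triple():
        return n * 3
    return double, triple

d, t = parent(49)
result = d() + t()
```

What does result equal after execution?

Step 1: Both closures capture the same n = 49.
Step 2: d() = 49 * 2 = 98, t() = 49 * 3 = 147.
Step 3: result = 98 + 147 = 245

The answer is 245.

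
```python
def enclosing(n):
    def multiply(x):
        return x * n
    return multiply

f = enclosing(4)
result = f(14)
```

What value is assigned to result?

Step 1: enclosing(4) returns multiply closure with n = 4.
Step 2: f(14) computes 14 * 4 = 56.
Step 3: result = 56

The answer is 56.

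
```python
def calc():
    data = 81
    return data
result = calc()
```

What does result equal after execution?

Step 1: calc() defines data = 81 in its local scope.
Step 2: return data finds the local variable data = 81.
Step 3: result = 81

The answer is 81.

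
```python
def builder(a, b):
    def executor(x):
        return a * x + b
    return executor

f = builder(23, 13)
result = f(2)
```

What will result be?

Step 1: builder(23, 13) captures a = 23, b = 13.
Step 2: f(2) computes 23 * 2 + 13 = 59.
Step 3: result = 59

The answer is 59.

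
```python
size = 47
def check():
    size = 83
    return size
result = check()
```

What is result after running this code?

Step 1: Global size = 47.
Step 2: check() creates local size = 83, shadowing the global.
Step 3: Returns local size = 83. result = 83

The answer is 83.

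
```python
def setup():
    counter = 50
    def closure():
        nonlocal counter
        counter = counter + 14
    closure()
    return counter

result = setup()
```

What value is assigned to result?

Step 1: setup() sets counter = 50.
Step 2: closure() uses nonlocal to modify counter in setup's scope: counter = 50 + 14 = 64.
Step 3: setup() returns the modified counter = 64

The answer is 64.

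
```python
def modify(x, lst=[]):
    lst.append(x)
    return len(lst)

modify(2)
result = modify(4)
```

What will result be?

Step 1: Mutable default list persists between calls.
Step 2: First call: lst = [2], len = 1. Second call: lst = [2, 4], len = 2.
Step 3: result = 2

The answer is 2.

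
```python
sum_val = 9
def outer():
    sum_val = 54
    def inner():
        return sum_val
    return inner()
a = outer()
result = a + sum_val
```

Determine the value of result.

Step 1: outer() has local sum_val = 54. inner() reads from enclosing.
Step 2: outer() returns 54. Global sum_val = 9 unchanged.
Step 3: result = 54 + 9 = 63

The answer is 63.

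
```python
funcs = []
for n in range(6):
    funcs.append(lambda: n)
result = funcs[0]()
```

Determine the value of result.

Step 1: The loop creates 6 lambdas, all referencing the same variable n.
Step 2: After the loop, n = 5 (final value).
Step 3: funcs[0]() looks up n at call time and finds 5. This is the late binding gotcha. result = 5

The answer is 5.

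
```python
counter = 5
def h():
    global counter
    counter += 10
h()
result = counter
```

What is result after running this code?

Step 1: counter = 5 globally.
Step 2: h() modifies global counter: counter += 10 = 15.
Step 3: result = 15

The answer is 15.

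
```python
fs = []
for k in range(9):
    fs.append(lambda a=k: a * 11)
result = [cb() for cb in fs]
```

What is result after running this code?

Step 1: Default arg a=k captures k at each iteration.
Step 2: fs[k] has a defaulting to k, returns k * 11.
Step 3: result = [0, 11, 22, 33, 44, 55, 66, 77, 88]

The answer is [0, 11, 22, 33, 44, 55, 66, 77, 88].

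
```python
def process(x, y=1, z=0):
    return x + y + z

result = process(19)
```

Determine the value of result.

Step 1: process(19) uses defaults y = 1, z = 0.
Step 2: Returns 19 + 1 + 0 = 20.
Step 3: result = 20

The answer is 20.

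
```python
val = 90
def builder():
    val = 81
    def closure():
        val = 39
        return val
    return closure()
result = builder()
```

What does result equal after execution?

Step 1: Three scopes define val: global (90), builder (81), closure (39).
Step 2: closure() has its own local val = 39, which shadows both enclosing and global.
Step 3: result = 39 (local wins in LEGB)

The answer is 39.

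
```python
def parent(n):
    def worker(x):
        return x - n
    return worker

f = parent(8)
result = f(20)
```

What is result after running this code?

Step 1: parent(8) creates a closure capturing n = 8.
Step 2: f(20) computes 20 - 8 = 12.
Step 3: result = 12

The answer is 12.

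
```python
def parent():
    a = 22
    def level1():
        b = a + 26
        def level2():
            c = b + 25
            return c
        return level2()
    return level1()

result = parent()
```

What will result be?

Step 1: a = 22. b = a + 26 = 48.
Step 2: c = b + 25 = 48 + 25 = 73.
Step 3: result = 73

The answer is 73.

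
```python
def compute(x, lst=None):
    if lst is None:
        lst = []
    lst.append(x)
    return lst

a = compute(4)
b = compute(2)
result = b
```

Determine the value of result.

Step 1: None default with guard creates a NEW list each call.
Step 2: a = [4] (fresh list). b = [2] (another fresh list).
Step 3: result = [2] (this is the fix for mutable default)

The answer is [2].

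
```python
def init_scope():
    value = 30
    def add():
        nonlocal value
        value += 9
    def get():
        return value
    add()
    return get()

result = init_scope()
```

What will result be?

Step 1: value = 30. add() modifies it via nonlocal, get() reads it.
Step 2: add() makes value = 30 + 9 = 39.
Step 3: get() returns 39. result = 39

The answer is 39.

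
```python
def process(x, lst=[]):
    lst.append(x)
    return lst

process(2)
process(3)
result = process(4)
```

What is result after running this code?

Step 1: Mutable default argument gotcha! The list [] is created once.
Step 2: Each call appends to the SAME list: [2], [2, 3], [2, 3, 4].
Step 3: result = [2, 3, 4]

The answer is [2, 3, 4].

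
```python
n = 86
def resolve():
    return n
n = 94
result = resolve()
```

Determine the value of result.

Step 1: n is first set to 86, then reassigned to 94.
Step 2: resolve() is called after the reassignment, so it looks up the current global n = 94.
Step 3: result = 94

The answer is 94.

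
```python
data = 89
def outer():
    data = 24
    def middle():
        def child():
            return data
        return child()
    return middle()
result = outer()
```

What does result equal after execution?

Step 1: outer() defines data = 24. middle() and child() have no local data.
Step 2: child() checks local (none), enclosing middle() (none), enclosing outer() and finds data = 24.
Step 3: result = 24

The answer is 24.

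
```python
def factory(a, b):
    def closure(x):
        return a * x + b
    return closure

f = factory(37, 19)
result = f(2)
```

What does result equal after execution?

Step 1: factory(37, 19) captures a = 37, b = 19.
Step 2: f(2) computes 37 * 2 + 19 = 93.
Step 3: result = 93

The answer is 93.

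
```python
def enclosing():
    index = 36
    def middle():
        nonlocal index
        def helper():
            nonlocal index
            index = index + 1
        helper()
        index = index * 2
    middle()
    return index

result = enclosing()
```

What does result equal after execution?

Step 1: index = 36.
Step 2: helper() adds 1: index = 36 + 1 = 37.
Step 3: middle() doubles: index = 37 * 2 = 74.
Step 4: result = 74

The answer is 74.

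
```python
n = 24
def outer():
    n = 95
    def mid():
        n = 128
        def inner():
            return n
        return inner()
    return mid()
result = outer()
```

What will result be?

Step 1: Three levels of shadowing: global 24, outer 95, mid 128.
Step 2: inner() finds n = 128 in enclosing mid() scope.
Step 3: result = 128

The answer is 128.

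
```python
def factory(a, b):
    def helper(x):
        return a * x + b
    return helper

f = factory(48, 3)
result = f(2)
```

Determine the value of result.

Step 1: factory(48, 3) captures a = 48, b = 3.
Step 2: f(2) computes 48 * 2 + 3 = 99.
Step 3: result = 99

The answer is 99.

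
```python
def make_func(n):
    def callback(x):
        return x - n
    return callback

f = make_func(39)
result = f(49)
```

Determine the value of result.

Step 1: make_func(39) creates a closure capturing n = 39.
Step 2: f(49) computes 49 - 39 = 10.
Step 3: result = 10

The answer is 10.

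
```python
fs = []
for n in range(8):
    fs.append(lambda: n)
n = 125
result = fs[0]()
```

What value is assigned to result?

Step 1: Lambdas capture the variable n by reference, not by value.
Step 2: After the loop, n is reassigned to 125.
Step 3: fs[0]() looks up the current n = 125. result = 125

The answer is 125.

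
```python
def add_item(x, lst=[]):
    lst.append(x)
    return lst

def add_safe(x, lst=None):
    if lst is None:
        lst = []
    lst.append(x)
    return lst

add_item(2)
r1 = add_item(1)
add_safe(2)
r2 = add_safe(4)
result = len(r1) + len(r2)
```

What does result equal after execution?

Step 1: add_item shares mutable default: after 2 calls, lst = [2, 1], len = 2.
Step 2: add_safe creates fresh list each time: r2 = [4], len = 1.
Step 3: result = 2 + 1 = 3

The answer is 3.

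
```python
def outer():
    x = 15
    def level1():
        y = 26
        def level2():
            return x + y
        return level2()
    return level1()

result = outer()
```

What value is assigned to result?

Step 1: x = 15 in outer. y = 26 in level1.
Step 2: level2() reads x = 15 and y = 26 from enclosing scopes.
Step 3: result = 15 + 26 = 41

The answer is 41.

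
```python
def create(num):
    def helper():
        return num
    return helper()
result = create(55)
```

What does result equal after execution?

Step 1: create(55) binds parameter num = 55.
Step 2: helper() looks up num in enclosing scope and finds the parameter num = 55.
Step 3: result = 55

The answer is 55.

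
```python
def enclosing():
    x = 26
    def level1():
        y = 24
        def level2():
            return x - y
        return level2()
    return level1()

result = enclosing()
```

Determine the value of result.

Step 1: x = 26 in enclosing. y = 24 in level1.
Step 2: level2() reads x = 26 and y = 24 from enclosing scopes.
Step 3: result = 26 - 24 = 2

The answer is 2.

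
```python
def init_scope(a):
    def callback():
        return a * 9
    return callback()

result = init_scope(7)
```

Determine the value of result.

Step 1: init_scope(7) binds parameter a = 7.
Step 2: callback() accesses a = 7 from enclosing scope.
Step 3: result = 7 * 9 = 63

The answer is 63.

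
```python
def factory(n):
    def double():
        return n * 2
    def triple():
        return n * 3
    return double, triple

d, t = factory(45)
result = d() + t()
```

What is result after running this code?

Step 1: Both closures capture the same n = 45.
Step 2: d() = 45 * 2 = 90, t() = 45 * 3 = 135.
Step 3: result = 90 + 135 = 225

The answer is 225.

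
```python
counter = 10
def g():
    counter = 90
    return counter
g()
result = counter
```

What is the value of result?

Step 1: counter = 10 globally.
Step 2: g() creates a LOCAL counter = 90 (no global keyword!).
Step 3: The global counter is unchanged. result = 10

The answer is 10.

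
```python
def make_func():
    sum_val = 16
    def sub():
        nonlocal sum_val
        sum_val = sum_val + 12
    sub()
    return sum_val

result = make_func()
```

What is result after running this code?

Step 1: make_func() sets sum_val = 16.
Step 2: sub() uses nonlocal to modify sum_val in make_func's scope: sum_val = 16 + 12 = 28.
Step 3: make_func() returns the modified sum_val = 28

The answer is 28.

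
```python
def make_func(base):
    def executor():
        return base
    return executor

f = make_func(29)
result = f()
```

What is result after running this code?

Step 1: make_func(29) creates closure capturing base = 29.
Step 2: f() returns the captured base = 29.
Step 3: result = 29

The answer is 29.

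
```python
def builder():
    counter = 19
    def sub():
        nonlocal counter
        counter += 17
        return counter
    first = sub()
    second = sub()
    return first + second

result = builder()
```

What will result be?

Step 1: counter starts at 19.
Step 2: First call: counter = 19 + 17 = 36, returns 36.
Step 3: Second call: counter = 36 + 17 = 53, returns 53.
Step 4: result = 36 + 53 = 89

The answer is 89.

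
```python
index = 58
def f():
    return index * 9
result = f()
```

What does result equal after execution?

Step 1: index = 58 is defined globally.
Step 2: f() looks up index from global scope = 58, then computes 58 * 9 = 522.
Step 3: result = 522

The answer is 522.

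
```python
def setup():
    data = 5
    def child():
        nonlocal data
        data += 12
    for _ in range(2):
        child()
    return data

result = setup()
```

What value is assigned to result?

Step 1: data = 5.
Step 2: child() is called 2 times in a loop, each adding 12 via nonlocal.
Step 3: data = 5 + 12 * 2 = 29

The answer is 29.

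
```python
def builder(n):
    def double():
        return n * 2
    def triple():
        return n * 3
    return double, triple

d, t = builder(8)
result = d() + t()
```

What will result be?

Step 1: Both closures capture the same n = 8.
Step 2: d() = 8 * 2 = 16, t() = 8 * 3 = 24.
Step 3: result = 16 + 24 = 40

The answer is 40.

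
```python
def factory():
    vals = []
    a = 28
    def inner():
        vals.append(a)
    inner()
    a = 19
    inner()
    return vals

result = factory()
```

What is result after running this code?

Step 1: a = 28. inner() appends current a to vals.
Step 2: First inner(): appends 28. Then a = 19.
Step 3: Second inner(): appends 19 (closure sees updated a). result = [28, 19]

The answer is [28, 19].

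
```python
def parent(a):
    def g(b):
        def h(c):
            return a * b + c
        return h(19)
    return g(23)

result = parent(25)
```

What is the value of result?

Step 1: a = 25, b = 23, c = 19.
Step 2: h() computes a * b + c = 25 * 23 + 19 = 594.
Step 3: result = 594

The answer is 594.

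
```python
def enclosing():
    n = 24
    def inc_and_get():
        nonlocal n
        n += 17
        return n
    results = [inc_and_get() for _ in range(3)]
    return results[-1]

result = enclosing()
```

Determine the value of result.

Step 1: n = 24.
Step 2: Three calls to inc_and_get(), each adding 17.
Step 3: Last value = 24 + 17 * 3 = 75

The answer is 75.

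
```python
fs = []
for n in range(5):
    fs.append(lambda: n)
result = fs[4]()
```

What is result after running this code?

Step 1: The loop creates 5 lambdas, all referencing the same variable n.
Step 2: After the loop, n = 4 (final value).
Step 3: fs[4]() looks up n at call time and finds 4. This is the late binding gotcha. result = 4

The answer is 4.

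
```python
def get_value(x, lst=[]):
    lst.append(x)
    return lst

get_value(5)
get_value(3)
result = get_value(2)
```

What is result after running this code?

Step 1: Mutable default argument gotcha! The list [] is created once.
Step 2: Each call appends to the SAME list: [5], [5, 3], [5, 3, 2].
Step 3: result = [5, 3, 2]

The answer is [5, 3, 2].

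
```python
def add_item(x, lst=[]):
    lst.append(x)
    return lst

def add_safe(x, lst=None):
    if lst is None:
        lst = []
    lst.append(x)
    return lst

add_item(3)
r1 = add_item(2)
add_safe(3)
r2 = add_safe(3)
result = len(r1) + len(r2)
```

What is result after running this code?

Step 1: add_item shares mutable default: after 2 calls, lst = [3, 2], len = 2.
Step 2: add_safe creates fresh list each time: r2 = [3], len = 1.
Step 3: result = 2 + 1 = 3

The answer is 3.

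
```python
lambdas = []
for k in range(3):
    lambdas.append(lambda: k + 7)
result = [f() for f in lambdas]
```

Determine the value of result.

Step 1: All lambdas capture k by reference. After the loop, k = 2.
Step 2: Each call returns 2 + 7 = 9.
Step 3: result = [9, 9, 9]

The answer is [9, 9, 9].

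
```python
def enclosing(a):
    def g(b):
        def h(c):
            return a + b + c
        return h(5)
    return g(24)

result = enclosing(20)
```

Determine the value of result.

Step 1: a = 20, b = 24, c = 5 across three nested scopes.
Step 2: h() accesses all three via LEGB rule.
Step 3: result = 20 + 24 + 5 = 49

The answer is 49.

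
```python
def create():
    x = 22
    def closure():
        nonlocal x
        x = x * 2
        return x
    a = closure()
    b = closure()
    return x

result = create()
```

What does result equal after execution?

Step 1: x starts at 22.
Step 2: First closure(): x = 22 * 2 = 44.
Step 3: Second closure(): x = 44 * 2 = 88.
Step 4: result = 88

The answer is 88.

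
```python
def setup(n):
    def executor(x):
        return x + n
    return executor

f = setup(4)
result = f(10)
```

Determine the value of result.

Step 1: setup(4) creates a closure that captures n = 4.
Step 2: f(10) calls the closure with x = 10, returning 10 + 4 = 14.
Step 3: result = 14

The answer is 14.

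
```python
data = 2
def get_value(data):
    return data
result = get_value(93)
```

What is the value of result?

Step 1: Global data = 2.
Step 2: get_value(93) takes parameter data = 93, which shadows the global.
Step 3: result = 93

The answer is 93.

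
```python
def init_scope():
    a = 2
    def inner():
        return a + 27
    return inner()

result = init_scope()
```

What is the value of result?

Step 1: init_scope() defines a = 2.
Step 2: inner() reads a = 2 from enclosing scope, returns 2 + 27 = 29.
Step 3: result = 29

The answer is 29.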